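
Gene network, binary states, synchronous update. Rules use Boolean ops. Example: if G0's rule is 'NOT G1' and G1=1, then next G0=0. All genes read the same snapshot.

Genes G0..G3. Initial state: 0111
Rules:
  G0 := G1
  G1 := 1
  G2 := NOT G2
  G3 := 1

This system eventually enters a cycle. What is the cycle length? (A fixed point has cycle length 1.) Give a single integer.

Step 0: 0111
Step 1: G0=G1=1 G1=1(const) G2=NOT G2=NOT 1=0 G3=1(const) -> 1101
Step 2: G0=G1=1 G1=1(const) G2=NOT G2=NOT 0=1 G3=1(const) -> 1111
Step 3: G0=G1=1 G1=1(const) G2=NOT G2=NOT 1=0 G3=1(const) -> 1101
State from step 3 equals state from step 1 -> cycle length 2

Answer: 2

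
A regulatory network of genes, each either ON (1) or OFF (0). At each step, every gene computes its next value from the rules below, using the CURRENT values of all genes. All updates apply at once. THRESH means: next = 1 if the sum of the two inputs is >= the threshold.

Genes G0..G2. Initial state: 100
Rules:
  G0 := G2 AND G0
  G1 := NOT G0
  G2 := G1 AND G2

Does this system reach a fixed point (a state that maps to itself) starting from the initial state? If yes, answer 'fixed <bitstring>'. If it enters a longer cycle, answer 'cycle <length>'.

Answer: fixed 010

Derivation:
Step 0: 100
Step 1: G0=G2&G0=0&1=0 G1=NOT G0=NOT 1=0 G2=G1&G2=0&0=0 -> 000
Step 2: G0=G2&G0=0&0=0 G1=NOT G0=NOT 0=1 G2=G1&G2=0&0=0 -> 010
Step 3: G0=G2&G0=0&0=0 G1=NOT G0=NOT 0=1 G2=G1&G2=1&0=0 -> 010
Fixed point reached at step 2: 010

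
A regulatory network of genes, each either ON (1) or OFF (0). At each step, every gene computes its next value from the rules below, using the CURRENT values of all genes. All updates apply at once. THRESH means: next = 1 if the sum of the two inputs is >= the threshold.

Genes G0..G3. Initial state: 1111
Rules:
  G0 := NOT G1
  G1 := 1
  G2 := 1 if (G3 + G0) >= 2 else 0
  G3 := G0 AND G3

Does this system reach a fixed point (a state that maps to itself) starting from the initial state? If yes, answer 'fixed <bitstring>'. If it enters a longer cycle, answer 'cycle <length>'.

Answer: fixed 0100

Derivation:
Step 0: 1111
Step 1: G0=NOT G1=NOT 1=0 G1=1(const) G2=(1+1>=2)=1 G3=G0&G3=1&1=1 -> 0111
Step 2: G0=NOT G1=NOT 1=0 G1=1(const) G2=(1+0>=2)=0 G3=G0&G3=0&1=0 -> 0100
Step 3: G0=NOT G1=NOT 1=0 G1=1(const) G2=(0+0>=2)=0 G3=G0&G3=0&0=0 -> 0100
Fixed point reached at step 2: 0100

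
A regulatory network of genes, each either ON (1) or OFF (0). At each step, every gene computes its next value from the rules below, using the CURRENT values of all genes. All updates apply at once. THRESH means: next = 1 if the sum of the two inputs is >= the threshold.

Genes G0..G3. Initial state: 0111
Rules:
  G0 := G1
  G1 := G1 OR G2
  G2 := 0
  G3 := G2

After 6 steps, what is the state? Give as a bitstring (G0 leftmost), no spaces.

Step 1: G0=G1=1 G1=G1|G2=1|1=1 G2=0(const) G3=G2=1 -> 1101
Step 2: G0=G1=1 G1=G1|G2=1|0=1 G2=0(const) G3=G2=0 -> 1100
Step 3: G0=G1=1 G1=G1|G2=1|0=1 G2=0(const) G3=G2=0 -> 1100
Step 4: G0=G1=1 G1=G1|G2=1|0=1 G2=0(const) G3=G2=0 -> 1100
Step 5: G0=G1=1 G1=G1|G2=1|0=1 G2=0(const) G3=G2=0 -> 1100
Step 6: G0=G1=1 G1=G1|G2=1|0=1 G2=0(const) G3=G2=0 -> 1100

1100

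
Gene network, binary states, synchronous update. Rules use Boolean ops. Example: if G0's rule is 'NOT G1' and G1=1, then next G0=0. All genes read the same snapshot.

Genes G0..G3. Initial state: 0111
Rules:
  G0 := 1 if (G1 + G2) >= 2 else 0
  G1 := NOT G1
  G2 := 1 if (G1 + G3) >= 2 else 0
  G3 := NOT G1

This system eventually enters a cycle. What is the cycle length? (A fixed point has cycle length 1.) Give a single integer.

Answer: 2

Derivation:
Step 0: 0111
Step 1: G0=(1+1>=2)=1 G1=NOT G1=NOT 1=0 G2=(1+1>=2)=1 G3=NOT G1=NOT 1=0 -> 1010
Step 2: G0=(0+1>=2)=0 G1=NOT G1=NOT 0=1 G2=(0+0>=2)=0 G3=NOT G1=NOT 0=1 -> 0101
Step 3: G0=(1+0>=2)=0 G1=NOT G1=NOT 1=0 G2=(1+1>=2)=1 G3=NOT G1=NOT 1=0 -> 0010
Step 4: G0=(0+1>=2)=0 G1=NOT G1=NOT 0=1 G2=(0+0>=2)=0 G3=NOT G1=NOT 0=1 -> 0101
State from step 4 equals state from step 2 -> cycle length 2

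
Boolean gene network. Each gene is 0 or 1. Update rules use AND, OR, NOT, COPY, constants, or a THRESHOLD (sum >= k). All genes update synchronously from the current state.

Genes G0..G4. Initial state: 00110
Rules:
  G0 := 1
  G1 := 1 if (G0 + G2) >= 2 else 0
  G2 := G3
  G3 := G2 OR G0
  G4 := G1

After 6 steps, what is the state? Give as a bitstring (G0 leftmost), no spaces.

Step 1: G0=1(const) G1=(0+1>=2)=0 G2=G3=1 G3=G2|G0=1|0=1 G4=G1=0 -> 10110
Step 2: G0=1(const) G1=(1+1>=2)=1 G2=G3=1 G3=G2|G0=1|1=1 G4=G1=0 -> 11110
Step 3: G0=1(const) G1=(1+1>=2)=1 G2=G3=1 G3=G2|G0=1|1=1 G4=G1=1 -> 11111
Step 4: G0=1(const) G1=(1+1>=2)=1 G2=G3=1 G3=G2|G0=1|1=1 G4=G1=1 -> 11111
Step 5: G0=1(const) G1=(1+1>=2)=1 G2=G3=1 G3=G2|G0=1|1=1 G4=G1=1 -> 11111
Step 6: G0=1(const) G1=(1+1>=2)=1 G2=G3=1 G3=G2|G0=1|1=1 G4=G1=1 -> 11111

11111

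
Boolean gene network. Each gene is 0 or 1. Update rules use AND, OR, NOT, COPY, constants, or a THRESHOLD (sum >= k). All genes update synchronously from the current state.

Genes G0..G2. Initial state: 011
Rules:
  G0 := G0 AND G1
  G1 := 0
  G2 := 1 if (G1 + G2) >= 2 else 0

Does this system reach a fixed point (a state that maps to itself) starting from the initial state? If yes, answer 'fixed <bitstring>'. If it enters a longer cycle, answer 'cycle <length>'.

Answer: fixed 000

Derivation:
Step 0: 011
Step 1: G0=G0&G1=0&1=0 G1=0(const) G2=(1+1>=2)=1 -> 001
Step 2: G0=G0&G1=0&0=0 G1=0(const) G2=(0+1>=2)=0 -> 000
Step 3: G0=G0&G1=0&0=0 G1=0(const) G2=(0+0>=2)=0 -> 000
Fixed point reached at step 2: 000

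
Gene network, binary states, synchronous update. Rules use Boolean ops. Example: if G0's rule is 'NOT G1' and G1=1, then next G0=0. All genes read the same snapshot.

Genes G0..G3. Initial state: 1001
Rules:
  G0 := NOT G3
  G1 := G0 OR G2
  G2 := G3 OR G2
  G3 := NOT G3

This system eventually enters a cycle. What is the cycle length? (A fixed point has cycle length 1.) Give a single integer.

Step 0: 1001
Step 1: G0=NOT G3=NOT 1=0 G1=G0|G2=1|0=1 G2=G3|G2=1|0=1 G3=NOT G3=NOT 1=0 -> 0110
Step 2: G0=NOT G3=NOT 0=1 G1=G0|G2=0|1=1 G2=G3|G2=0|1=1 G3=NOT G3=NOT 0=1 -> 1111
Step 3: G0=NOT G3=NOT 1=0 G1=G0|G2=1|1=1 G2=G3|G2=1|1=1 G3=NOT G3=NOT 1=0 -> 0110
State from step 3 equals state from step 1 -> cycle length 2

Answer: 2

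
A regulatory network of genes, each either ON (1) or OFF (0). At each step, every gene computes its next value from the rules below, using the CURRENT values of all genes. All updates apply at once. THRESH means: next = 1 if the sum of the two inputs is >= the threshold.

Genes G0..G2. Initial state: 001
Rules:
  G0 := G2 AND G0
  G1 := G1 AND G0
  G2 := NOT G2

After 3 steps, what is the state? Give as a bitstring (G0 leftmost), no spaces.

Step 1: G0=G2&G0=1&0=0 G1=G1&G0=0&0=0 G2=NOT G2=NOT 1=0 -> 000
Step 2: G0=G2&G0=0&0=0 G1=G1&G0=0&0=0 G2=NOT G2=NOT 0=1 -> 001
Step 3: G0=G2&G0=1&0=0 G1=G1&G0=0&0=0 G2=NOT G2=NOT 1=0 -> 000

000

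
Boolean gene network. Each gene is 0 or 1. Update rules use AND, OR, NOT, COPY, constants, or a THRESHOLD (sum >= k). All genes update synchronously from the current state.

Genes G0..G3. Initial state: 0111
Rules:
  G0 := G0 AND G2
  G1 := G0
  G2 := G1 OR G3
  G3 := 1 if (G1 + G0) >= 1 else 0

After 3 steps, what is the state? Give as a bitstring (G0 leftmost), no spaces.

Step 1: G0=G0&G2=0&1=0 G1=G0=0 G2=G1|G3=1|1=1 G3=(1+0>=1)=1 -> 0011
Step 2: G0=G0&G2=0&1=0 G1=G0=0 G2=G1|G3=0|1=1 G3=(0+0>=1)=0 -> 0010
Step 3: G0=G0&G2=0&1=0 G1=G0=0 G2=G1|G3=0|0=0 G3=(0+0>=1)=0 -> 0000

0000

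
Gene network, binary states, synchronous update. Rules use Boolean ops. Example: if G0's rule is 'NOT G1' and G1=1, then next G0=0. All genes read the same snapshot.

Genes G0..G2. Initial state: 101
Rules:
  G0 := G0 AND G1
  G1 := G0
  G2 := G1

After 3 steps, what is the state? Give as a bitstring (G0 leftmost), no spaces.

Step 1: G0=G0&G1=1&0=0 G1=G0=1 G2=G1=0 -> 010
Step 2: G0=G0&G1=0&1=0 G1=G0=0 G2=G1=1 -> 001
Step 3: G0=G0&G1=0&0=0 G1=G0=0 G2=G1=0 -> 000

000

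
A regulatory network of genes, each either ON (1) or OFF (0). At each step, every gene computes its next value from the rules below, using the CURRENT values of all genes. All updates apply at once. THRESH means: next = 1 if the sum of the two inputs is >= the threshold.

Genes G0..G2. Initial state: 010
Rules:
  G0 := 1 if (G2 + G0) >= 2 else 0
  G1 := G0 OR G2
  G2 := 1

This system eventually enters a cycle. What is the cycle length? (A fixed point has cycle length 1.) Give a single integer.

Step 0: 010
Step 1: G0=(0+0>=2)=0 G1=G0|G2=0|0=0 G2=1(const) -> 001
Step 2: G0=(1+0>=2)=0 G1=G0|G2=0|1=1 G2=1(const) -> 011
Step 3: G0=(1+0>=2)=0 G1=G0|G2=0|1=1 G2=1(const) -> 011
State from step 3 equals state from step 2 -> cycle length 1

Answer: 1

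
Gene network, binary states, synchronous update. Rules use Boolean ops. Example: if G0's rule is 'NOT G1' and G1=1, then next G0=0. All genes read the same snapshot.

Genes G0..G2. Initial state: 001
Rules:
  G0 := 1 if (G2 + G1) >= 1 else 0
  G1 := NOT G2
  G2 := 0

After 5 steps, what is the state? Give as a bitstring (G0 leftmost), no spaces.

Step 1: G0=(1+0>=1)=1 G1=NOT G2=NOT 1=0 G2=0(const) -> 100
Step 2: G0=(0+0>=1)=0 G1=NOT G2=NOT 0=1 G2=0(const) -> 010
Step 3: G0=(0+1>=1)=1 G1=NOT G2=NOT 0=1 G2=0(const) -> 110
Step 4: G0=(0+1>=1)=1 G1=NOT G2=NOT 0=1 G2=0(const) -> 110
Step 5: G0=(0+1>=1)=1 G1=NOT G2=NOT 0=1 G2=0(const) -> 110

110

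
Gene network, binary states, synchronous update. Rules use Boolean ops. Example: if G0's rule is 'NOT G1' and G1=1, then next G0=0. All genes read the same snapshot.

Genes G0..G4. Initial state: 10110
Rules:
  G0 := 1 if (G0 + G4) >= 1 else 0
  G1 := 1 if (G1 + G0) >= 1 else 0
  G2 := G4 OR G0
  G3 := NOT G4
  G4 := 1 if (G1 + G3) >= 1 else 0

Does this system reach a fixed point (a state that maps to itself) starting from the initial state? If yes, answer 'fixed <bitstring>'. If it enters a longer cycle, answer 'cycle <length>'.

Step 0: 10110
Step 1: G0=(1+0>=1)=1 G1=(0+1>=1)=1 G2=G4|G0=0|1=1 G3=NOT G4=NOT 0=1 G4=(0+1>=1)=1 -> 11111
Step 2: G0=(1+1>=1)=1 G1=(1+1>=1)=1 G2=G4|G0=1|1=1 G3=NOT G4=NOT 1=0 G4=(1+1>=1)=1 -> 11101
Step 3: G0=(1+1>=1)=1 G1=(1+1>=1)=1 G2=G4|G0=1|1=1 G3=NOT G4=NOT 1=0 G4=(1+0>=1)=1 -> 11101
Fixed point reached at step 2: 11101

Answer: fixed 11101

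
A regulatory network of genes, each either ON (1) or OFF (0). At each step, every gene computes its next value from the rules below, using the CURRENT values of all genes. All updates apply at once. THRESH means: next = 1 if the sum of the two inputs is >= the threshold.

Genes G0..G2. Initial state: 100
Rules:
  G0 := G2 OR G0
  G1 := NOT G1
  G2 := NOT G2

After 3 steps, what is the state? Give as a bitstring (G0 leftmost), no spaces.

Step 1: G0=G2|G0=0|1=1 G1=NOT G1=NOT 0=1 G2=NOT G2=NOT 0=1 -> 111
Step 2: G0=G2|G0=1|1=1 G1=NOT G1=NOT 1=0 G2=NOT G2=NOT 1=0 -> 100
Step 3: G0=G2|G0=0|1=1 G1=NOT G1=NOT 0=1 G2=NOT G2=NOT 0=1 -> 111

111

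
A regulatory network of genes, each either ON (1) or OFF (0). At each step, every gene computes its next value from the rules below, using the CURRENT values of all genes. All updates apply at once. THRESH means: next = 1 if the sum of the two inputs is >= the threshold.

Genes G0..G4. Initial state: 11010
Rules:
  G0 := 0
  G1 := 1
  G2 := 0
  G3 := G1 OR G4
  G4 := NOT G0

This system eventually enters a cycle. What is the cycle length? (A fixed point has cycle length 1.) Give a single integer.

Step 0: 11010
Step 1: G0=0(const) G1=1(const) G2=0(const) G3=G1|G4=1|0=1 G4=NOT G0=NOT 1=0 -> 01010
Step 2: G0=0(const) G1=1(const) G2=0(const) G3=G1|G4=1|0=1 G4=NOT G0=NOT 0=1 -> 01011
Step 3: G0=0(const) G1=1(const) G2=0(const) G3=G1|G4=1|1=1 G4=NOT G0=NOT 0=1 -> 01011
State from step 3 equals state from step 2 -> cycle length 1

Answer: 1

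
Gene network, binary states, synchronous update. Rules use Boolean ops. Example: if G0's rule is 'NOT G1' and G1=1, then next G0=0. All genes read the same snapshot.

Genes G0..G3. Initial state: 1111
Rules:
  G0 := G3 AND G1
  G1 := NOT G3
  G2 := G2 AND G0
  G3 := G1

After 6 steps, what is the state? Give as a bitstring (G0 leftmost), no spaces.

Step 1: G0=G3&G1=1&1=1 G1=NOT G3=NOT 1=0 G2=G2&G0=1&1=1 G3=G1=1 -> 1011
Step 2: G0=G3&G1=1&0=0 G1=NOT G3=NOT 1=0 G2=G2&G0=1&1=1 G3=G1=0 -> 0010
Step 3: G0=G3&G1=0&0=0 G1=NOT G3=NOT 0=1 G2=G2&G0=1&0=0 G3=G1=0 -> 0100
Step 4: G0=G3&G1=0&1=0 G1=NOT G3=NOT 0=1 G2=G2&G0=0&0=0 G3=G1=1 -> 0101
Step 5: G0=G3&G1=1&1=1 G1=NOT G3=NOT 1=0 G2=G2&G0=0&0=0 G3=G1=1 -> 1001
Step 6: G0=G3&G1=1&0=0 G1=NOT G3=NOT 1=0 G2=G2&G0=0&1=0 G3=G1=0 -> 0000

0000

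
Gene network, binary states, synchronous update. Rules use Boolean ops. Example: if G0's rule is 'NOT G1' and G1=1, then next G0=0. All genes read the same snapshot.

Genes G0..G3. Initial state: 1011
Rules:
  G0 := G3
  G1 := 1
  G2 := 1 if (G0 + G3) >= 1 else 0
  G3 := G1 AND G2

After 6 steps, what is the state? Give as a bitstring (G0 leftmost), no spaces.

Step 1: G0=G3=1 G1=1(const) G2=(1+1>=1)=1 G3=G1&G2=0&1=0 -> 1110
Step 2: G0=G3=0 G1=1(const) G2=(1+0>=1)=1 G3=G1&G2=1&1=1 -> 0111
Step 3: G0=G3=1 G1=1(const) G2=(0+1>=1)=1 G3=G1&G2=1&1=1 -> 1111
Step 4: G0=G3=1 G1=1(const) G2=(1+1>=1)=1 G3=G1&G2=1&1=1 -> 1111
Step 5: G0=G3=1 G1=1(const) G2=(1+1>=1)=1 G3=G1&G2=1&1=1 -> 1111
Step 6: G0=G3=1 G1=1(const) G2=(1+1>=1)=1 G3=G1&G2=1&1=1 -> 1111

1111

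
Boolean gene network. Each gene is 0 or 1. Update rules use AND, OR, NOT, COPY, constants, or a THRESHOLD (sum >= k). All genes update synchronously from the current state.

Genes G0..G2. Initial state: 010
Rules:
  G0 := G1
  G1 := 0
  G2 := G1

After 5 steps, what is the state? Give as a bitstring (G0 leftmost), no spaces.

Step 1: G0=G1=1 G1=0(const) G2=G1=1 -> 101
Step 2: G0=G1=0 G1=0(const) G2=G1=0 -> 000
Step 3: G0=G1=0 G1=0(const) G2=G1=0 -> 000
Step 4: G0=G1=0 G1=0(const) G2=G1=0 -> 000
Step 5: G0=G1=0 G1=0(const) G2=G1=0 -> 000

000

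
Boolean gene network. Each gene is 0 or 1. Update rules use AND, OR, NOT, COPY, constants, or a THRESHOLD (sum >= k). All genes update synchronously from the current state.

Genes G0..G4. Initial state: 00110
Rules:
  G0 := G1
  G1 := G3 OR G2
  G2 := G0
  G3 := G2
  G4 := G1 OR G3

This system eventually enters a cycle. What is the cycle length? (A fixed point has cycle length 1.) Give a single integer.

Step 0: 00110
Step 1: G0=G1=0 G1=G3|G2=1|1=1 G2=G0=0 G3=G2=1 G4=G1|G3=0|1=1 -> 01011
Step 2: G0=G1=1 G1=G3|G2=1|0=1 G2=G0=0 G3=G2=0 G4=G1|G3=1|1=1 -> 11001
Step 3: G0=G1=1 G1=G3|G2=0|0=0 G2=G0=1 G3=G2=0 G4=G1|G3=1|0=1 -> 10101
Step 4: G0=G1=0 G1=G3|G2=0|1=1 G2=G0=1 G3=G2=1 G4=G1|G3=0|0=0 -> 01110
Step 5: G0=G1=1 G1=G3|G2=1|1=1 G2=G0=0 G3=G2=1 G4=G1|G3=1|1=1 -> 11011
Step 6: G0=G1=1 G1=G3|G2=1|0=1 G2=G0=1 G3=G2=0 G4=G1|G3=1|1=1 -> 11101
Step 7: G0=G1=1 G1=G3|G2=0|1=1 G2=G0=1 G3=G2=1 G4=G1|G3=1|0=1 -> 11111
Step 8: G0=G1=1 G1=G3|G2=1|1=1 G2=G0=1 G3=G2=1 G4=G1|G3=1|1=1 -> 11111
State from step 8 equals state from step 7 -> cycle length 1

Answer: 1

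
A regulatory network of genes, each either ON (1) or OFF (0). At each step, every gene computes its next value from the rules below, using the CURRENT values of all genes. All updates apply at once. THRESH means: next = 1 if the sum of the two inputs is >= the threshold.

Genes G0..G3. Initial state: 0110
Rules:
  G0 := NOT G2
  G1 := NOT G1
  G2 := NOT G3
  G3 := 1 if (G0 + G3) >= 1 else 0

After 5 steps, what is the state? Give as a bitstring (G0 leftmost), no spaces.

Step 1: G0=NOT G2=NOT 1=0 G1=NOT G1=NOT 1=0 G2=NOT G3=NOT 0=1 G3=(0+0>=1)=0 -> 0010
Step 2: G0=NOT G2=NOT 1=0 G1=NOT G1=NOT 0=1 G2=NOT G3=NOT 0=1 G3=(0+0>=1)=0 -> 0110
Step 3: G0=NOT G2=NOT 1=0 G1=NOT G1=NOT 1=0 G2=NOT G3=NOT 0=1 G3=(0+0>=1)=0 -> 0010
Step 4: G0=NOT G2=NOT 1=0 G1=NOT G1=NOT 0=1 G2=NOT G3=NOT 0=1 G3=(0+0>=1)=0 -> 0110
Step 5: G0=NOT G2=NOT 1=0 G1=NOT G1=NOT 1=0 G2=NOT G3=NOT 0=1 G3=(0+0>=1)=0 -> 0010

0010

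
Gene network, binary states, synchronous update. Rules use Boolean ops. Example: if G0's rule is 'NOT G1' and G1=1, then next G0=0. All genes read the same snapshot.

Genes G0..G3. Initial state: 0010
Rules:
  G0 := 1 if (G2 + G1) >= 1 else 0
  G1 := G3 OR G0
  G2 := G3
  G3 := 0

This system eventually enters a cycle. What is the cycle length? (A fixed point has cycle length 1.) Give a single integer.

Answer: 2

Derivation:
Step 0: 0010
Step 1: G0=(1+0>=1)=1 G1=G3|G0=0|0=0 G2=G3=0 G3=0(const) -> 1000
Step 2: G0=(0+0>=1)=0 G1=G3|G0=0|1=1 G2=G3=0 G3=0(const) -> 0100
Step 3: G0=(0+1>=1)=1 G1=G3|G0=0|0=0 G2=G3=0 G3=0(const) -> 1000
State from step 3 equals state from step 1 -> cycle length 2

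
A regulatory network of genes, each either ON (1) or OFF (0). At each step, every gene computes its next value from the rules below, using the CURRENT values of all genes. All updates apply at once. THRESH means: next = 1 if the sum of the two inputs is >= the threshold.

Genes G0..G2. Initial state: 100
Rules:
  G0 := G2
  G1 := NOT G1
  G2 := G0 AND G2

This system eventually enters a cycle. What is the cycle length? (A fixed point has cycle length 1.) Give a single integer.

Answer: 2

Derivation:
Step 0: 100
Step 1: G0=G2=0 G1=NOT G1=NOT 0=1 G2=G0&G2=1&0=0 -> 010
Step 2: G0=G2=0 G1=NOT G1=NOT 1=0 G2=G0&G2=0&0=0 -> 000
Step 3: G0=G2=0 G1=NOT G1=NOT 0=1 G2=G0&G2=0&0=0 -> 010
State from step 3 equals state from step 1 -> cycle length 2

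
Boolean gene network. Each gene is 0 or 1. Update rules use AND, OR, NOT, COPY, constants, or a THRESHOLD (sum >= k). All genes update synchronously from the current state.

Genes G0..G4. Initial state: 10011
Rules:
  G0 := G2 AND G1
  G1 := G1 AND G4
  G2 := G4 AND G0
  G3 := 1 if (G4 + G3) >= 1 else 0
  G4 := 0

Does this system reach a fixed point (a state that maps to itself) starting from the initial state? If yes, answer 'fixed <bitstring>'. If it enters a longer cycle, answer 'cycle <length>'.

Answer: fixed 00010

Derivation:
Step 0: 10011
Step 1: G0=G2&G1=0&0=0 G1=G1&G4=0&1=0 G2=G4&G0=1&1=1 G3=(1+1>=1)=1 G4=0(const) -> 00110
Step 2: G0=G2&G1=1&0=0 G1=G1&G4=0&0=0 G2=G4&G0=0&0=0 G3=(0+1>=1)=1 G4=0(const) -> 00010
Step 3: G0=G2&G1=0&0=0 G1=G1&G4=0&0=0 G2=G4&G0=0&0=0 G3=(0+1>=1)=1 G4=0(const) -> 00010
Fixed point reached at step 2: 00010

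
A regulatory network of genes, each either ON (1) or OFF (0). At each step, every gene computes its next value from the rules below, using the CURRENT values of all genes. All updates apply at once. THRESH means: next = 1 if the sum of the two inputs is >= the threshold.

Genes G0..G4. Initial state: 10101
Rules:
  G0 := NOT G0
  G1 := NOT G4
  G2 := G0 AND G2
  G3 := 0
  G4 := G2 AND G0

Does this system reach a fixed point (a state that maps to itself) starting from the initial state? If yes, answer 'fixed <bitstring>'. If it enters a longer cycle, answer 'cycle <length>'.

Answer: cycle 2

Derivation:
Step 0: 10101
Step 1: G0=NOT G0=NOT 1=0 G1=NOT G4=NOT 1=0 G2=G0&G2=1&1=1 G3=0(const) G4=G2&G0=1&1=1 -> 00101
Step 2: G0=NOT G0=NOT 0=1 G1=NOT G4=NOT 1=0 G2=G0&G2=0&1=0 G3=0(const) G4=G2&G0=1&0=0 -> 10000
Step 3: G0=NOT G0=NOT 1=0 G1=NOT G4=NOT 0=1 G2=G0&G2=1&0=0 G3=0(const) G4=G2&G0=0&1=0 -> 01000
Step 4: G0=NOT G0=NOT 0=1 G1=NOT G4=NOT 0=1 G2=G0&G2=0&0=0 G3=0(const) G4=G2&G0=0&0=0 -> 11000
Step 5: G0=NOT G0=NOT 1=0 G1=NOT G4=NOT 0=1 G2=G0&G2=1&0=0 G3=0(const) G4=G2&G0=0&1=0 -> 01000
Cycle of length 2 starting at step 3 -> no fixed point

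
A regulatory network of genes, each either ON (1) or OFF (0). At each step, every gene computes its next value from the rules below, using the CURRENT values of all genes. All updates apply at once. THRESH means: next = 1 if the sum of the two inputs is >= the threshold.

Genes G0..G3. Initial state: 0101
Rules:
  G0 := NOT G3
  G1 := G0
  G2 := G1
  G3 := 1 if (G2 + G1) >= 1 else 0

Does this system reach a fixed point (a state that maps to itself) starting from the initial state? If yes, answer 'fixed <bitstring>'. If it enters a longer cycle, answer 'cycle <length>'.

Step 0: 0101
Step 1: G0=NOT G3=NOT 1=0 G1=G0=0 G2=G1=1 G3=(0+1>=1)=1 -> 0011
Step 2: G0=NOT G3=NOT 1=0 G1=G0=0 G2=G1=0 G3=(1+0>=1)=1 -> 0001
Step 3: G0=NOT G3=NOT 1=0 G1=G0=0 G2=G1=0 G3=(0+0>=1)=0 -> 0000
Step 4: G0=NOT G3=NOT 0=1 G1=G0=0 G2=G1=0 G3=(0+0>=1)=0 -> 1000
Step 5: G0=NOT G3=NOT 0=1 G1=G0=1 G2=G1=0 G3=(0+0>=1)=0 -> 1100
Step 6: G0=NOT G3=NOT 0=1 G1=G0=1 G2=G1=1 G3=(0+1>=1)=1 -> 1111
Step 7: G0=NOT G3=NOT 1=0 G1=G0=1 G2=G1=1 G3=(1+1>=1)=1 -> 0111
Step 8: G0=NOT G3=NOT 1=0 G1=G0=0 G2=G1=1 G3=(1+1>=1)=1 -> 0011
Cycle of length 7 starting at step 1 -> no fixed point

Answer: cycle 7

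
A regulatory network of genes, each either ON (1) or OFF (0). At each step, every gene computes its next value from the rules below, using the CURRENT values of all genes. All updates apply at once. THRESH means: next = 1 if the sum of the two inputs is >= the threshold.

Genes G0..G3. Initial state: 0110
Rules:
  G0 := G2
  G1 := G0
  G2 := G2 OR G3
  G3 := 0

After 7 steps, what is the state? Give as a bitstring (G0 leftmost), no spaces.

Step 1: G0=G2=1 G1=G0=0 G2=G2|G3=1|0=1 G3=0(const) -> 1010
Step 2: G0=G2=1 G1=G0=1 G2=G2|G3=1|0=1 G3=0(const) -> 1110
Step 3: G0=G2=1 G1=G0=1 G2=G2|G3=1|0=1 G3=0(const) -> 1110
Step 4: G0=G2=1 G1=G0=1 G2=G2|G3=1|0=1 G3=0(const) -> 1110
Step 5: G0=G2=1 G1=G0=1 G2=G2|G3=1|0=1 G3=0(const) -> 1110
Step 6: G0=G2=1 G1=G0=1 G2=G2|G3=1|0=1 G3=0(const) -> 1110
Step 7: G0=G2=1 G1=G0=1 G2=G2|G3=1|0=1 G3=0(const) -> 1110

1110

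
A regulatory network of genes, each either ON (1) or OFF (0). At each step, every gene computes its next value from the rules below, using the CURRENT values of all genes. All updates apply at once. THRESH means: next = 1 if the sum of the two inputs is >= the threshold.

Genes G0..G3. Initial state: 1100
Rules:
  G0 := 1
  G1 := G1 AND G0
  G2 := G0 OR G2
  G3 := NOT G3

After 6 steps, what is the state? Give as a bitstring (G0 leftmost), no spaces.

Step 1: G0=1(const) G1=G1&G0=1&1=1 G2=G0|G2=1|0=1 G3=NOT G3=NOT 0=1 -> 1111
Step 2: G0=1(const) G1=G1&G0=1&1=1 G2=G0|G2=1|1=1 G3=NOT G3=NOT 1=0 -> 1110
Step 3: G0=1(const) G1=G1&G0=1&1=1 G2=G0|G2=1|1=1 G3=NOT G3=NOT 0=1 -> 1111
Step 4: G0=1(const) G1=G1&G0=1&1=1 G2=G0|G2=1|1=1 G3=NOT G3=NOT 1=0 -> 1110
Step 5: G0=1(const) G1=G1&G0=1&1=1 G2=G0|G2=1|1=1 G3=NOT G3=NOT 0=1 -> 1111
Step 6: G0=1(const) G1=G1&G0=1&1=1 G2=G0|G2=1|1=1 G3=NOT G3=NOT 1=0 -> 1110

1110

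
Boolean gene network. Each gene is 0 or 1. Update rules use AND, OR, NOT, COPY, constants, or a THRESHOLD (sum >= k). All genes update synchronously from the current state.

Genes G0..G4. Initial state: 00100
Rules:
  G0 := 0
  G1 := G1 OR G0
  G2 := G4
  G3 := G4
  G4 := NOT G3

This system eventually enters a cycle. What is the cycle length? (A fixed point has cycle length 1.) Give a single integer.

Answer: 4

Derivation:
Step 0: 00100
Step 1: G0=0(const) G1=G1|G0=0|0=0 G2=G4=0 G3=G4=0 G4=NOT G3=NOT 0=1 -> 00001
Step 2: G0=0(const) G1=G1|G0=0|0=0 G2=G4=1 G3=G4=1 G4=NOT G3=NOT 0=1 -> 00111
Step 3: G0=0(const) G1=G1|G0=0|0=0 G2=G4=1 G3=G4=1 G4=NOT G3=NOT 1=0 -> 00110
Step 4: G0=0(const) G1=G1|G0=0|0=0 G2=G4=0 G3=G4=0 G4=NOT G3=NOT 1=0 -> 00000
Step 5: G0=0(const) G1=G1|G0=0|0=0 G2=G4=0 G3=G4=0 G4=NOT G3=NOT 0=1 -> 00001
State from step 5 equals state from step 1 -> cycle length 4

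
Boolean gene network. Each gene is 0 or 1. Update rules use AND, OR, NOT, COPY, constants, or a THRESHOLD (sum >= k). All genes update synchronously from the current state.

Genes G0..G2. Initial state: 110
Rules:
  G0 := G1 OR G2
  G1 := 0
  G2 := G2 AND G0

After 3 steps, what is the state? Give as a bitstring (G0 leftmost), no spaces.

Step 1: G0=G1|G2=1|0=1 G1=0(const) G2=G2&G0=0&1=0 -> 100
Step 2: G0=G1|G2=0|0=0 G1=0(const) G2=G2&G0=0&1=0 -> 000
Step 3: G0=G1|G2=0|0=0 G1=0(const) G2=G2&G0=0&0=0 -> 000

000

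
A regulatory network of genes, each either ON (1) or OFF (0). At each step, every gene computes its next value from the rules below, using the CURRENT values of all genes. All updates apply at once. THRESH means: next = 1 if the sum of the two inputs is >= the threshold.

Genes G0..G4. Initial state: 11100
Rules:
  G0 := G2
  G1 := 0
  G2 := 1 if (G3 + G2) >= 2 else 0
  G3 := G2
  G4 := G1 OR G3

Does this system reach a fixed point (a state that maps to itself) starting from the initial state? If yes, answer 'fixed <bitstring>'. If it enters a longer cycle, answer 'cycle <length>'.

Step 0: 11100
Step 1: G0=G2=1 G1=0(const) G2=(0+1>=2)=0 G3=G2=1 G4=G1|G3=1|0=1 -> 10011
Step 2: G0=G2=0 G1=0(const) G2=(1+0>=2)=0 G3=G2=0 G4=G1|G3=0|1=1 -> 00001
Step 3: G0=G2=0 G1=0(const) G2=(0+0>=2)=0 G3=G2=0 G4=G1|G3=0|0=0 -> 00000
Step 4: G0=G2=0 G1=0(const) G2=(0+0>=2)=0 G3=G2=0 G4=G1|G3=0|0=0 -> 00000
Fixed point reached at step 3: 00000

Answer: fixed 00000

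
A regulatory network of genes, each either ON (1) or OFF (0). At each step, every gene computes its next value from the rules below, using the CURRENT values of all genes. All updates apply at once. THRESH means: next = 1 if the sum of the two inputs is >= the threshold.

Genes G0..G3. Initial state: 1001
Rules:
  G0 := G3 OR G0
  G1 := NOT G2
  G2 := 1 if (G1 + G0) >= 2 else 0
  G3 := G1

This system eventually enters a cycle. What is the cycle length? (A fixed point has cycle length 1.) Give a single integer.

Step 0: 1001
Step 1: G0=G3|G0=1|1=1 G1=NOT G2=NOT 0=1 G2=(0+1>=2)=0 G3=G1=0 -> 1100
Step 2: G0=G3|G0=0|1=1 G1=NOT G2=NOT 0=1 G2=(1+1>=2)=1 G3=G1=1 -> 1111
Step 3: G0=G3|G0=1|1=1 G1=NOT G2=NOT 1=0 G2=(1+1>=2)=1 G3=G1=1 -> 1011
Step 4: G0=G3|G0=1|1=1 G1=NOT G2=NOT 1=0 G2=(0+1>=2)=0 G3=G1=0 -> 1000
Step 5: G0=G3|G0=0|1=1 G1=NOT G2=NOT 0=1 G2=(0+1>=2)=0 G3=G1=0 -> 1100
State from step 5 equals state from step 1 -> cycle length 4

Answer: 4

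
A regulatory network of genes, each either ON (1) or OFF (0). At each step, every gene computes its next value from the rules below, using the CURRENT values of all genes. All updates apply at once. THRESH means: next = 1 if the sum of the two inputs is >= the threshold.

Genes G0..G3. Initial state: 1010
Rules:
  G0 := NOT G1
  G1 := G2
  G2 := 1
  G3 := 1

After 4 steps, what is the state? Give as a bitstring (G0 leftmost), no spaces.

Step 1: G0=NOT G1=NOT 0=1 G1=G2=1 G2=1(const) G3=1(const) -> 1111
Step 2: G0=NOT G1=NOT 1=0 G1=G2=1 G2=1(const) G3=1(const) -> 0111
Step 3: G0=NOT G1=NOT 1=0 G1=G2=1 G2=1(const) G3=1(const) -> 0111
Step 4: G0=NOT G1=NOT 1=0 G1=G2=1 G2=1(const) G3=1(const) -> 0111

0111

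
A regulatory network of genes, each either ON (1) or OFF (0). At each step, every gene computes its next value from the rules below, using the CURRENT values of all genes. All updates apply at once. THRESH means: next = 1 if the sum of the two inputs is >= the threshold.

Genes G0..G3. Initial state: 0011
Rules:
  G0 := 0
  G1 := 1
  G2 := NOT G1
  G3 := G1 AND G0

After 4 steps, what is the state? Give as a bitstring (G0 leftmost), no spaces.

Step 1: G0=0(const) G1=1(const) G2=NOT G1=NOT 0=1 G3=G1&G0=0&0=0 -> 0110
Step 2: G0=0(const) G1=1(const) G2=NOT G1=NOT 1=0 G3=G1&G0=1&0=0 -> 0100
Step 3: G0=0(const) G1=1(const) G2=NOT G1=NOT 1=0 G3=G1&G0=1&0=0 -> 0100
Step 4: G0=0(const) G1=1(const) G2=NOT G1=NOT 1=0 G3=G1&G0=1&0=0 -> 0100

0100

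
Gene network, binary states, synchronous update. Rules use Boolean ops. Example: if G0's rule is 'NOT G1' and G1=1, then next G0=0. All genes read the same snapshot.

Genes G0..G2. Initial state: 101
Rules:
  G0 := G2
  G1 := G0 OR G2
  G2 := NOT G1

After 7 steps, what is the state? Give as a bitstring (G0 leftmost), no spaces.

Step 1: G0=G2=1 G1=G0|G2=1|1=1 G2=NOT G1=NOT 0=1 -> 111
Step 2: G0=G2=1 G1=G0|G2=1|1=1 G2=NOT G1=NOT 1=0 -> 110
Step 3: G0=G2=0 G1=G0|G2=1|0=1 G2=NOT G1=NOT 1=0 -> 010
Step 4: G0=G2=0 G1=G0|G2=0|0=0 G2=NOT G1=NOT 1=0 -> 000
Step 5: G0=G2=0 G1=G0|G2=0|0=0 G2=NOT G1=NOT 0=1 -> 001
Step 6: G0=G2=1 G1=G0|G2=0|1=1 G2=NOT G1=NOT 0=1 -> 111
Step 7: G0=G2=1 G1=G0|G2=1|1=1 G2=NOT G1=NOT 1=0 -> 110

110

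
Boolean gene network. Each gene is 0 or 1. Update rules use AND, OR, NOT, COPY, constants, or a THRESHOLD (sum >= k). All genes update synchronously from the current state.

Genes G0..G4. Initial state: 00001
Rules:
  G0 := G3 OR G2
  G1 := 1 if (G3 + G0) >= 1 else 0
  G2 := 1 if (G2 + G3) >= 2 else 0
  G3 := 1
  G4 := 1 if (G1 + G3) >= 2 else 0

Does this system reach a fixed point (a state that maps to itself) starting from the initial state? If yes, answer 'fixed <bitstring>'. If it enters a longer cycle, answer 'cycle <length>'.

Answer: fixed 11011

Derivation:
Step 0: 00001
Step 1: G0=G3|G2=0|0=0 G1=(0+0>=1)=0 G2=(0+0>=2)=0 G3=1(const) G4=(0+0>=2)=0 -> 00010
Step 2: G0=G3|G2=1|0=1 G1=(1+0>=1)=1 G2=(0+1>=2)=0 G3=1(const) G4=(0+1>=2)=0 -> 11010
Step 3: G0=G3|G2=1|0=1 G1=(1+1>=1)=1 G2=(0+1>=2)=0 G3=1(const) G4=(1+1>=2)=1 -> 11011
Step 4: G0=G3|G2=1|0=1 G1=(1+1>=1)=1 G2=(0+1>=2)=0 G3=1(const) G4=(1+1>=2)=1 -> 11011
Fixed point reached at step 3: 11011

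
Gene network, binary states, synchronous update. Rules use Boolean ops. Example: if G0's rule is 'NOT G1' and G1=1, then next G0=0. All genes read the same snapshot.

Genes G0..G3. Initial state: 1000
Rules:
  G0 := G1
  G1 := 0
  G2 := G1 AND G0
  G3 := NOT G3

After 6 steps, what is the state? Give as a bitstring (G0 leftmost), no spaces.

Step 1: G0=G1=0 G1=0(const) G2=G1&G0=0&1=0 G3=NOT G3=NOT 0=1 -> 0001
Step 2: G0=G1=0 G1=0(const) G2=G1&G0=0&0=0 G3=NOT G3=NOT 1=0 -> 0000
Step 3: G0=G1=0 G1=0(const) G2=G1&G0=0&0=0 G3=NOT G3=NOT 0=1 -> 0001
Step 4: G0=G1=0 G1=0(const) G2=G1&G0=0&0=0 G3=NOT G3=NOT 1=0 -> 0000
Step 5: G0=G1=0 G1=0(const) G2=G1&G0=0&0=0 G3=NOT G3=NOT 0=1 -> 0001
Step 6: G0=G1=0 G1=0(const) G2=G1&G0=0&0=0 G3=NOT G3=NOT 1=0 -> 0000

0000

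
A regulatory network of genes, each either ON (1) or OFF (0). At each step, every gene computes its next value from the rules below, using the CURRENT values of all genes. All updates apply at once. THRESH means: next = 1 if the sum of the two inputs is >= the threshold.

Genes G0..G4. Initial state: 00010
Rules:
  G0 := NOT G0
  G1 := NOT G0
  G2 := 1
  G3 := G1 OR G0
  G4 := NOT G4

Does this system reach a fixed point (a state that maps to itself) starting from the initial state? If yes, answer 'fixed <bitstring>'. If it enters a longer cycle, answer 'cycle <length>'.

Step 0: 00010
Step 1: G0=NOT G0=NOT 0=1 G1=NOT G0=NOT 0=1 G2=1(const) G3=G1|G0=0|0=0 G4=NOT G4=NOT 0=1 -> 11101
Step 2: G0=NOT G0=NOT 1=0 G1=NOT G0=NOT 1=0 G2=1(const) G3=G1|G0=1|1=1 G4=NOT G4=NOT 1=0 -> 00110
Step 3: G0=NOT G0=NOT 0=1 G1=NOT G0=NOT 0=1 G2=1(const) G3=G1|G0=0|0=0 G4=NOT G4=NOT 0=1 -> 11101
Cycle of length 2 starting at step 1 -> no fixed point

Answer: cycle 2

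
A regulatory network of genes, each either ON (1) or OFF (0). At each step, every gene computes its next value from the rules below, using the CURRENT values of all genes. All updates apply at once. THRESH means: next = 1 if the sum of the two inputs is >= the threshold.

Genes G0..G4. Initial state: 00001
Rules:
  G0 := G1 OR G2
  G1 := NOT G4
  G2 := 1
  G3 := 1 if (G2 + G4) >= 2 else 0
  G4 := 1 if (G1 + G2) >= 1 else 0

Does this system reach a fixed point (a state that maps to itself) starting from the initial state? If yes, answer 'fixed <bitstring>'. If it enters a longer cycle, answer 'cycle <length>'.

Step 0: 00001
Step 1: G0=G1|G2=0|0=0 G1=NOT G4=NOT 1=0 G2=1(const) G3=(0+1>=2)=0 G4=(0+0>=1)=0 -> 00100
Step 2: G0=G1|G2=0|1=1 G1=NOT G4=NOT 0=1 G2=1(const) G3=(1+0>=2)=0 G4=(0+1>=1)=1 -> 11101
Step 3: G0=G1|G2=1|1=1 G1=NOT G4=NOT 1=0 G2=1(const) G3=(1+1>=2)=1 G4=(1+1>=1)=1 -> 10111
Step 4: G0=G1|G2=0|1=1 G1=NOT G4=NOT 1=0 G2=1(const) G3=(1+1>=2)=1 G4=(0+1>=1)=1 -> 10111
Fixed point reached at step 3: 10111

Answer: fixed 10111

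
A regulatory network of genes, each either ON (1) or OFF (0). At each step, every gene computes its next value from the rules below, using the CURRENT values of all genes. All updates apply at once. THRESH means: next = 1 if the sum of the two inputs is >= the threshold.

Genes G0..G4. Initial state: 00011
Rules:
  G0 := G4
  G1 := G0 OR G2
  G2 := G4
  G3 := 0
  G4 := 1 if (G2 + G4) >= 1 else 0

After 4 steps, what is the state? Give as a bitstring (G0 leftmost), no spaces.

Step 1: G0=G4=1 G1=G0|G2=0|0=0 G2=G4=1 G3=0(const) G4=(0+1>=1)=1 -> 10101
Step 2: G0=G4=1 G1=G0|G2=1|1=1 G2=G4=1 G3=0(const) G4=(1+1>=1)=1 -> 11101
Step 3: G0=G4=1 G1=G0|G2=1|1=1 G2=G4=1 G3=0(const) G4=(1+1>=1)=1 -> 11101
Step 4: G0=G4=1 G1=G0|G2=1|1=1 G2=G4=1 G3=0(const) G4=(1+1>=1)=1 -> 11101

11101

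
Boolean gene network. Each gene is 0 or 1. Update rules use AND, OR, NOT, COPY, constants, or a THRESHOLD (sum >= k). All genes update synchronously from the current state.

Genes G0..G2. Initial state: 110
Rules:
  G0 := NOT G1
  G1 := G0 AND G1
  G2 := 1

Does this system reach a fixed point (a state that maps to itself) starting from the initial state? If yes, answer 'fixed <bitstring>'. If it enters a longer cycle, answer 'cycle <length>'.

Answer: fixed 101

Derivation:
Step 0: 110
Step 1: G0=NOT G1=NOT 1=0 G1=G0&G1=1&1=1 G2=1(const) -> 011
Step 2: G0=NOT G1=NOT 1=0 G1=G0&G1=0&1=0 G2=1(const) -> 001
Step 3: G0=NOT G1=NOT 0=1 G1=G0&G1=0&0=0 G2=1(const) -> 101
Step 4: G0=NOT G1=NOT 0=1 G1=G0&G1=1&0=0 G2=1(const) -> 101
Fixed point reached at step 3: 101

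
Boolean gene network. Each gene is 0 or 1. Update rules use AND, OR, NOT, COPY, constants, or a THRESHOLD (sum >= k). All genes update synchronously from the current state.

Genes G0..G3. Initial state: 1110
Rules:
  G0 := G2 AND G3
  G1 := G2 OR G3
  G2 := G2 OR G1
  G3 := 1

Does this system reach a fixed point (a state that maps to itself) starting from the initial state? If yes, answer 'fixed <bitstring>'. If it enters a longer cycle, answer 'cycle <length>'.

Step 0: 1110
Step 1: G0=G2&G3=1&0=0 G1=G2|G3=1|0=1 G2=G2|G1=1|1=1 G3=1(const) -> 0111
Step 2: G0=G2&G3=1&1=1 G1=G2|G3=1|1=1 G2=G2|G1=1|1=1 G3=1(const) -> 1111
Step 3: G0=G2&G3=1&1=1 G1=G2|G3=1|1=1 G2=G2|G1=1|1=1 G3=1(const) -> 1111
Fixed point reached at step 2: 1111

Answer: fixed 1111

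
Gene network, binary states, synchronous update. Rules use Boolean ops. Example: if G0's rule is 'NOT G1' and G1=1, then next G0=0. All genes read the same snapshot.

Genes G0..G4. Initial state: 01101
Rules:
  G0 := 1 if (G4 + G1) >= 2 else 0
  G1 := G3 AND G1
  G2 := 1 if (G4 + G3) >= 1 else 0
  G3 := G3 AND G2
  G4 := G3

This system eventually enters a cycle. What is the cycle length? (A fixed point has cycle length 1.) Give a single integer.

Step 0: 01101
Step 1: G0=(1+1>=2)=1 G1=G3&G1=0&1=0 G2=(1+0>=1)=1 G3=G3&G2=0&1=0 G4=G3=0 -> 10100
Step 2: G0=(0+0>=2)=0 G1=G3&G1=0&0=0 G2=(0+0>=1)=0 G3=G3&G2=0&1=0 G4=G3=0 -> 00000
Step 3: G0=(0+0>=2)=0 G1=G3&G1=0&0=0 G2=(0+0>=1)=0 G3=G3&G2=0&0=0 G4=G3=0 -> 00000
State from step 3 equals state from step 2 -> cycle length 1

Answer: 1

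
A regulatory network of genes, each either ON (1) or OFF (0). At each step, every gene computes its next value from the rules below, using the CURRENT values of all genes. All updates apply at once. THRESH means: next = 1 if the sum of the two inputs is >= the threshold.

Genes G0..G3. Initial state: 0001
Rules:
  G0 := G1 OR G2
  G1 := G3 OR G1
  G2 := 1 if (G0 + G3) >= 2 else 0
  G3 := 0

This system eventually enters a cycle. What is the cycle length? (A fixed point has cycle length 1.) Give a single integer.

Answer: 1

Derivation:
Step 0: 0001
Step 1: G0=G1|G2=0|0=0 G1=G3|G1=1|0=1 G2=(0+1>=2)=0 G3=0(const) -> 0100
Step 2: G0=G1|G2=1|0=1 G1=G3|G1=0|1=1 G2=(0+0>=2)=0 G3=0(const) -> 1100
Step 3: G0=G1|G2=1|0=1 G1=G3|G1=0|1=1 G2=(1+0>=2)=0 G3=0(const) -> 1100
State from step 3 equals state from step 2 -> cycle length 1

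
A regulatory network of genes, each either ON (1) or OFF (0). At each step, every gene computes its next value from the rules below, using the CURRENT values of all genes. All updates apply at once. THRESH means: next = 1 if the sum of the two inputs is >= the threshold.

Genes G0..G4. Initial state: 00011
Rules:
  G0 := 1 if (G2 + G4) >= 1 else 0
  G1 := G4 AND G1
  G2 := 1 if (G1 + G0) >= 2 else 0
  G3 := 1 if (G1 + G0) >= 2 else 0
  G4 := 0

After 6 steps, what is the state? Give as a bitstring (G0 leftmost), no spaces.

Step 1: G0=(0+1>=1)=1 G1=G4&G1=1&0=0 G2=(0+0>=2)=0 G3=(0+0>=2)=0 G4=0(const) -> 10000
Step 2: G0=(0+0>=1)=0 G1=G4&G1=0&0=0 G2=(0+1>=2)=0 G3=(0+1>=2)=0 G4=0(const) -> 00000
Step 3: G0=(0+0>=1)=0 G1=G4&G1=0&0=0 G2=(0+0>=2)=0 G3=(0+0>=2)=0 G4=0(const) -> 00000
Step 4: G0=(0+0>=1)=0 G1=G4&G1=0&0=0 G2=(0+0>=2)=0 G3=(0+0>=2)=0 G4=0(const) -> 00000
Step 5: G0=(0+0>=1)=0 G1=G4&G1=0&0=0 G2=(0+0>=2)=0 G3=(0+0>=2)=0 G4=0(const) -> 00000
Step 6: G0=(0+0>=1)=0 G1=G4&G1=0&0=0 G2=(0+0>=2)=0 G3=(0+0>=2)=0 G4=0(const) -> 00000

00000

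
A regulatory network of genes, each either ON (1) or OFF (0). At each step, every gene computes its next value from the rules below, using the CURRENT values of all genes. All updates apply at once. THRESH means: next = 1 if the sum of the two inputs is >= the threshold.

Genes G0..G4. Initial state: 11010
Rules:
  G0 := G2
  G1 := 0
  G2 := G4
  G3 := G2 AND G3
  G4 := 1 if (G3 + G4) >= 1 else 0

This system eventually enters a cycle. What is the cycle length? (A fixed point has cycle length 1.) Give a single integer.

Step 0: 11010
Step 1: G0=G2=0 G1=0(const) G2=G4=0 G3=G2&G3=0&1=0 G4=(1+0>=1)=1 -> 00001
Step 2: G0=G2=0 G1=0(const) G2=G4=1 G3=G2&G3=0&0=0 G4=(0+1>=1)=1 -> 00101
Step 3: G0=G2=1 G1=0(const) G2=G4=1 G3=G2&G3=1&0=0 G4=(0+1>=1)=1 -> 10101
Step 4: G0=G2=1 G1=0(const) G2=G4=1 G3=G2&G3=1&0=0 G4=(0+1>=1)=1 -> 10101
State from step 4 equals state from step 3 -> cycle length 1

Answer: 1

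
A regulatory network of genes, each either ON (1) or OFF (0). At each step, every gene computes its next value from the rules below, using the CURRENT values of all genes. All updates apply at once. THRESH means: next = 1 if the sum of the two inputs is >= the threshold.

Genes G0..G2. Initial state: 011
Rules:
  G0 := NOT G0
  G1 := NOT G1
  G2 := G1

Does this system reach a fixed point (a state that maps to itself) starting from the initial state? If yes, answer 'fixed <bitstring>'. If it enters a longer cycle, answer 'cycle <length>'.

Step 0: 011
Step 1: G0=NOT G0=NOT 0=1 G1=NOT G1=NOT 1=0 G2=G1=1 -> 101
Step 2: G0=NOT G0=NOT 1=0 G1=NOT G1=NOT 0=1 G2=G1=0 -> 010
Step 3: G0=NOT G0=NOT 0=1 G1=NOT G1=NOT 1=0 G2=G1=1 -> 101
Cycle of length 2 starting at step 1 -> no fixed point

Answer: cycle 2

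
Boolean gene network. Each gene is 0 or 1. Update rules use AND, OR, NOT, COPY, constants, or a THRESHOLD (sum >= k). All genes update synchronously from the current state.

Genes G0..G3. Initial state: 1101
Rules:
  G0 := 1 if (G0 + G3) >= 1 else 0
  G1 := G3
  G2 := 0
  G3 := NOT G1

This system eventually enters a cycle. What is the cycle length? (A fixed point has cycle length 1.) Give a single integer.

Step 0: 1101
Step 1: G0=(1+1>=1)=1 G1=G3=1 G2=0(const) G3=NOT G1=NOT 1=0 -> 1100
Step 2: G0=(1+0>=1)=1 G1=G3=0 G2=0(const) G3=NOT G1=NOT 1=0 -> 1000
Step 3: G0=(1+0>=1)=1 G1=G3=0 G2=0(const) G3=NOT G1=NOT 0=1 -> 1001
Step 4: G0=(1+1>=1)=1 G1=G3=1 G2=0(const) G3=NOT G1=NOT 0=1 -> 1101
State from step 4 equals state from step 0 -> cycle length 4

Answer: 4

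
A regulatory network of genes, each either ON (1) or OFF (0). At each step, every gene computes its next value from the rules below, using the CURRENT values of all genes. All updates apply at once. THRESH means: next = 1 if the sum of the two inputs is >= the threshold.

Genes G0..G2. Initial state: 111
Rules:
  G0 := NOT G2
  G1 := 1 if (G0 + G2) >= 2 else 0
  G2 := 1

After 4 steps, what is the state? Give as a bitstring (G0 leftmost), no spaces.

Step 1: G0=NOT G2=NOT 1=0 G1=(1+1>=2)=1 G2=1(const) -> 011
Step 2: G0=NOT G2=NOT 1=0 G1=(0+1>=2)=0 G2=1(const) -> 001
Step 3: G0=NOT G2=NOT 1=0 G1=(0+1>=2)=0 G2=1(const) -> 001
Step 4: G0=NOT G2=NOT 1=0 G1=(0+1>=2)=0 G2=1(const) -> 001

001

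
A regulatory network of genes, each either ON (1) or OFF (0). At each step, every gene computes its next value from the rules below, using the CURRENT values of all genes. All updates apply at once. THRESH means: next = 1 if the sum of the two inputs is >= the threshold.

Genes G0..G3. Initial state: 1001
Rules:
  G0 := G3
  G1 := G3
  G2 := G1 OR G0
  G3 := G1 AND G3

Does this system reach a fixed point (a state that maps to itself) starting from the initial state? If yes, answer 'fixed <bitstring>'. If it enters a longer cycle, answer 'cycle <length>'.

Step 0: 1001
Step 1: G0=G3=1 G1=G3=1 G2=G1|G0=0|1=1 G3=G1&G3=0&1=0 -> 1110
Step 2: G0=G3=0 G1=G3=0 G2=G1|G0=1|1=1 G3=G1&G3=1&0=0 -> 0010
Step 3: G0=G3=0 G1=G3=0 G2=G1|G0=0|0=0 G3=G1&G3=0&0=0 -> 0000
Step 4: G0=G3=0 G1=G3=0 G2=G1|G0=0|0=0 G3=G1&G3=0&0=0 -> 0000
Fixed point reached at step 3: 0000

Answer: fixed 0000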